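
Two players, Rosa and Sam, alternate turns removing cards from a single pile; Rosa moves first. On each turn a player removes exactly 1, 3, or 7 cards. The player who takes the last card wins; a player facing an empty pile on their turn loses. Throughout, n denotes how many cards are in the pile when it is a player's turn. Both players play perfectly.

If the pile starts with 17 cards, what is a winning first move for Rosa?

Use the standard recursion: the mover loses at a terminal position; elsewhere, the mover wins exactly when some move hands the opponent an L position.
n=0: no move → L
n=1: →0(L), so W
n=2: →1(W) only, which is W, so L
n=3: →2(L), so W
n=4: →3(W), 1(W) — all W, so L
n=5: →4(L), so W
n=6: →5(W), 3(W) — all W, so L
n=7: →6(L), so W
n=8: →7(W), 5(W), 1(W) — all W, so L
n=9: →8(L), so W
n=10: →9(W), 7(W), 3(W) — all W, so L
n=11: →10(L), so W
n=12: →11(W), 9(W), 5(W) — all W, so L
n=13: →12(L), so W
n=14: →13(W), 11(W), 7(W) — all W, so L
n=15: →14(L), so W
n=16: →15(W), 13(W), 9(W) — all W, so L
n=17: →16(L), so W
From 17, the L positions reachable in one move are: 16, 14, 10. Any move reaching one of these is winning.

Remove 1, leaving 16.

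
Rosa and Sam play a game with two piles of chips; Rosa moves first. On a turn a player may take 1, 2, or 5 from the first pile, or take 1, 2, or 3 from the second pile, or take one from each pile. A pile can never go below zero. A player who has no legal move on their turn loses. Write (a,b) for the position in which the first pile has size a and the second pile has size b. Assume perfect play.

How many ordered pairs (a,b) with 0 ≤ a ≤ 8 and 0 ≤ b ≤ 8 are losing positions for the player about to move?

21

Positions with no move are L. A position that does have a move is losing for the player to move precisely when every available move leads to a winning position for the opponent. Fill in the labels:
Every move lowers a or b (never raises either), so fill the grid row by row in increasing a, and left to right within a row: each cell's successors are then already labelled.
      b=0  b=1  b=2  b=3  b=4  b=5  b=6  b=7  b=8
a=0:    L    W    W    W    L    W    W    W    L
a=1:    W    W    L    W    W    W    L    W    W
a=2:    W    L    W    W    W    L    W    W    W
a=3:    L    W    W    W    L    W    W    W    L
a=4:    W    W    L    W    W    W    L    W    W
a=5:    W    L    W    W    W    L    W    W    W
a=6:    L    W    W    W    L    W    W    W    L
a=7:    W    W    L    W    W    W    L    W    W
a=8:    W    L    W    W    W    L    W    W    W
Cells with no legal move (terminal, hence L): (0,0).
The remaining L cells, each justified by listing all of its moves:
(0,4): moves to (0,3)(W), (0,2)(W), (0,1)(W); every one is W ⇒ L
(0,8): moves to (0,7)(W), (0,6)(W), (0,5)(W); every one is W ⇒ L
(1,2): moves to (0,2)(W), (1,1)(W), (1,0)(W), (0,1)(W); every one is W ⇒ L
(1,6): moves to (0,6)(W), (1,5)(W), (1,4)(W), (1,3)(W), (0,5)(W); every one is W ⇒ L
(2,1): moves to (1,1)(W), (0,1)(W), (2,0)(W), (1,0)(W); every one is W ⇒ L
(2,5): moves to (1,5)(W), (0,5)(W), (2,4)(W), (2,3)(W), (2,2)(W), (1,4)(W); every one is W ⇒ L
(3,0): moves to (2,0)(W), (1,0)(W); every one is W ⇒ L
(3,4): moves to (2,4)(W), (1,4)(W), (3,3)(W), (3,2)(W), (3,1)(W), (2,3)(W); every one is W ⇒ L
(3,8): moves to (2,8)(W), (1,8)(W), (3,7)(W), (3,6)(W), (3,5)(W), (2,7)(W); every one is W ⇒ L
(4,2): moves to (3,2)(W), (2,2)(W), (4,1)(W), (4,0)(W), (3,1)(W); every one is W ⇒ L
(4,6): moves to (3,6)(W), (2,6)(W), (4,5)(W), (4,4)(W), (4,3)(W), (3,5)(W); every one is W ⇒ L
(5,1): moves to (4,1)(W), (3,1)(W), (0,1)(W), (5,0)(W), (4,0)(W); every one is W ⇒ L
(5,5): moves to (4,5)(W), (3,5)(W), (0,5)(W), (5,4)(W), (5,3)(W), (5,2)(W), (4,4)(W); every one is W ⇒ L
(6,0): moves to (5,0)(W), (4,0)(W), (1,0)(W); every one is W ⇒ L
(6,4): moves to (5,4)(W), (4,4)(W), (1,4)(W), (6,3)(W), (6,2)(W), (6,1)(W), (5,3)(W); every one is W ⇒ L
(6,8): moves to (5,8)(W), (4,8)(W), (1,8)(W), (6,7)(W), (6,6)(W), (6,5)(W), (5,7)(W); every one is W ⇒ L
(7,2): moves to (6,2)(W), (5,2)(W), (2,2)(W), (7,1)(W), (7,0)(W), (6,1)(W); every one is W ⇒ L
(7,6): moves to (6,6)(W), (5,6)(W), (2,6)(W), (7,5)(W), (7,4)(W), (7,3)(W), (6,5)(W); every one is W ⇒ L
(8,1): moves to (7,1)(W), (6,1)(W), (3,1)(W), (8,0)(W), (7,0)(W); every one is W ⇒ L
(8,5): moves to (7,5)(W), (6,5)(W), (3,5)(W), (8,4)(W), (8,3)(W), (8,2)(W), (7,4)(W); every one is W ⇒ L
Every other cell has at least one move into one of the L cells above, so it is W.
L cells per row: a=0: 3, a=1: 2, a=2: 2, a=3: 3, a=4: 2, a=5: 2, a=6: 3, a=7: 2, a=8: 2; total 21.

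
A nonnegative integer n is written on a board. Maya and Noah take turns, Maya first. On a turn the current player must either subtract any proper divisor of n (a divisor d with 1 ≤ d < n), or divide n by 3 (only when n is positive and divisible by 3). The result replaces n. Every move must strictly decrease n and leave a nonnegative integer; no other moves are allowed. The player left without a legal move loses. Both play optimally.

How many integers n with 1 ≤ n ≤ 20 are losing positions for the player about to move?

9

Build the W/L table. Terminal = L. A non-terminal position is W if it has a move to some L; otherwise it is L.
n=0: no move → L
n=1: no move → L
n=2: W (go to 1, an L position)
n=3: W (go to 1, an L position)
n=4: L (options 2(W), 3(W) are all W)
n=5: W (go to 4, an L position)
n=6: W (go to 4, an L position)
n=7: L (sole option 6(W) is W)
n=8: W (go to 4, an L position)
n=9: L (options 3(W), 6(W), 8(W) are all W)
n=10: W (go to 9, an L position)
n=11: L (sole option 10(W) is W)
n=12: W (go to 4, an L position)
n=13: L (sole option 12(W) is W)
n=14: W (go to 7, an L position)
n=15: L (options 5(W), 10(W), 12(W), 14(W) are all W)
n=16: W (go to 15, an L position)
n=17: L (sole option 16(W) is W)
n=18: W (go to 9, an L position)
n=19: L (sole option 18(W) is W)
n=20: W (go to 15, an L position)
L entries with 1 ≤ n ≤ 20 (n=0 is outside the asked range and is not counted): n = 1, 4, 7, 9, 11, 13, 15, 17, 19; that makes 9.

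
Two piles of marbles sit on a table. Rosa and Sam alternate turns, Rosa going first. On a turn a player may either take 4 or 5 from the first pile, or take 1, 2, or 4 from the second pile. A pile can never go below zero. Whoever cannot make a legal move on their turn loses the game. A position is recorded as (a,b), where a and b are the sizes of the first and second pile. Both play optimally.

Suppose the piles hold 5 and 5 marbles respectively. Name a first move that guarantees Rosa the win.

Move to (5,4).

Work bottom-up. With no move the player to move loses. Otherwise the position is W if at least one move leads to an L position for the opponent, and L if every move leads to a W.
No move ever increases a pile, so every position that can arise here has a ≤ 5 and b ≤ 5; it is enough to label the cells with 0 ≤ a ≤ 5 and 0 ≤ b ≤ 5.
Every move lowers a or b (never raises either), so fill the grid row by row in increasing a, and left to right within a row: each cell's successors are then already labelled.
      b=0  b=1  b=2  b=3  b=4  b=5
a=0:    L    W    W    L    W    W
a=1:    L    W    W    L    W    W
a=2:    L    W    W    L    W    W
a=3:    L    W    W    L    W    W
a=4:    W    L    W    W    L    W
a=5:    W    L    W    W    L    W
Cells with no legal move (terminal, hence L): (0,0), (1,0), (2,0), (3,0).
The remaining L cells, each justified by listing all of its moves:
(0,3): only reaches (0,2)(W), (0,1)(W), all W → L
(1,3): only reaches (1,2)(W), (1,1)(W), all W → L
(2,3): only reaches (2,2)(W), (2,1)(W), all W → L
(3,3): only reaches (3,2)(W), (3,1)(W), all W → L
(4,1): only reaches (0,1)(W), (4,0)(W), all W → L
(4,4): only reaches (0,4)(W), (4,3)(W), (4,2)(W), (4,0)(W), all W → L
(5,1): only reaches (1,1)(W), (0,1)(W), (5,0)(W), all W → L
(5,4): only reaches (1,4)(W), (0,4)(W), (5,3)(W), (5,2)(W), (5,0)(W), all W → L
Every other cell has at least one move into one of the L cells above, so it is W.
From (5,5), the L positions reachable in one move are: (5,4), (5,1). Any move reaching one of these is winning.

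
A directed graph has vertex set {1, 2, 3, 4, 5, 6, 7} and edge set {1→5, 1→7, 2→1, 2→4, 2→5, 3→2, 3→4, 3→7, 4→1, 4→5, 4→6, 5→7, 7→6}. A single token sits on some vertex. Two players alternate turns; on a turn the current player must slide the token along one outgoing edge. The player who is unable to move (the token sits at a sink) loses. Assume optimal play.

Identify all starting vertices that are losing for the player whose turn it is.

3, 5, 6

Work bottom-up. With no move the player to move loses. Otherwise the position is W if at least one move leads to an L position for the opponent, and L if every move leads to a W.
Every edge goes from a vertex to one that appears earlier in the order 6, 7, 5, 1, 4, 2, 3, so processing vertices in that order labels each vertex after all of its successors.
6: no outgoing edge → L
7: can move to 6, which is L ⇒ W
5: the only move is to 7(W), a W ⇒ L
1: can move to 5, which is L ⇒ W
4: can move to 5, which is L ⇒ W
2: can move to 5, which is L ⇒ W
3: moves to 2(W), 4(W), 7(W); every one is W ⇒ L
Reading off the rows marked L gives the requested list; there are 3 such vertices.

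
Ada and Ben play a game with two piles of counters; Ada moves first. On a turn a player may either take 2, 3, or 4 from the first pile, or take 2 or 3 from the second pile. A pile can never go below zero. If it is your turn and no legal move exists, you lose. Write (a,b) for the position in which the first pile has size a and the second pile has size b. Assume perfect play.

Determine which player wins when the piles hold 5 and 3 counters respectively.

Positions with no move are L. A position that does have a move is losing for the player to move precisely when every available move leads to a winning position for the opponent. Fill in the labels:
No move ever increases a pile, so every position that can arise here has a ≤ 5 and b ≤ 3; it is enough to label the cells with 0 ≤ a ≤ 5 and 0 ≤ b ≤ 3.
Every move lowers a or b (never raises either), so fill the grid row by row in increasing a, and left to right within a row: each cell's successors are then already labelled.
      b=0  b=1  b=2  b=3
a=0:    L    L    W    W
a=1:    L    L    W    W
a=2:    W    W    L    L
a=3:    W    W    L    L
a=4:    W    W    W    W
a=5:    W    W    W    W
Cells with no legal move (terminal, hence L): (0,0), (0,1), (1,0), (1,1).
The remaining L cells, each justified by listing all of its moves:
(2,2): →(0,2)(W), (2,0)(W) — all W, so L
(2,3): →(0,3)(W), (2,1)(W), (2,0)(W) — all W, so L
(3,2): →(1,2)(W), (0,2)(W), (3,0)(W) — all W, so L
(3,3): →(1,3)(W), (0,3)(W), (3,1)(W), (3,0)(W) — all W, so L
Every other cell has at least one move into one of the L cells above, so it is W.
The starting position (5,3) is W: Ada should move to (3,3), handing over an L position.

Ada wins.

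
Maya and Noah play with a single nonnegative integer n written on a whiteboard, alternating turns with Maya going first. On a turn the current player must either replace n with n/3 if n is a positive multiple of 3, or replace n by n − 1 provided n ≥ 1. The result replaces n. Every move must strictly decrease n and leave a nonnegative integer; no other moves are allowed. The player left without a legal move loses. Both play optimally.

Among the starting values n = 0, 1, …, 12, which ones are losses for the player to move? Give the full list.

Compute win/loss labels from the base case upward. A position with no move is L. Any other position is W if it can reach an L in one move, else L.
n=0: no move → L
n=1: reaches L-position 0 → W
n=2: only reaches 1(W), which is W → L
n=3: reaches L-position 2 → W
n=4: only reaches 3(W), which is W → L
n=5: reaches L-position 4 → W
n=6: reaches L-position 2 → W
n=7: only reaches 6(W), which is W → L
n=8: reaches L-position 7 → W
n=9: only reaches 3(W), 8(W), all W → L
n=10: reaches L-position 9 → W
n=11: only reaches 10(W), which is W → L
n=12: reaches L-position 4 → W
Reading off the rows marked L gives the requested list; there are 6 such values of n.

0, 2, 4, 7, 9, 11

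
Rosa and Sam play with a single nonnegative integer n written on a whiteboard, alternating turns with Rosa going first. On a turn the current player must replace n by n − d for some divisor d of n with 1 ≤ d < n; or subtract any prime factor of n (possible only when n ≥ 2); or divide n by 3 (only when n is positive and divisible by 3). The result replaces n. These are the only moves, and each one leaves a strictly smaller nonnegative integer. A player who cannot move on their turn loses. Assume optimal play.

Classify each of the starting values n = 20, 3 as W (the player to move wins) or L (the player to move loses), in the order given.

20: L, 3: W

Build the W/L table. Terminal = L. A non-terminal position is W if it has a move to some L; otherwise it is L.
n=0: no move → L
n=1: no move → L
n=2: →0(L), so W
n=3: →0(L), so W
n=4: →2(W), 3(W) — all W, so L
n=5: →0(L), so W
n=6: →4(L), so W
n=7: →0(L), so W
n=8: →4(L), so W
n=9: →3(W), 6(W), 8(W) — all W, so L
n=10: →9(L), so W
n=11: →0(L), so W
n=12: →4(L), so W
n=13: →0(L), so W
n=14: →7(W), 12(W), 13(W) — all W, so L
n=15: →14(L), so W
n=16: →14(L), so W
n=17: →0(L), so W
n=18: →9(L), so W
n=19: →0(L), so W
n=20: →10(W), 15(W), 16(W), 18(W), 19(W) — all W, so L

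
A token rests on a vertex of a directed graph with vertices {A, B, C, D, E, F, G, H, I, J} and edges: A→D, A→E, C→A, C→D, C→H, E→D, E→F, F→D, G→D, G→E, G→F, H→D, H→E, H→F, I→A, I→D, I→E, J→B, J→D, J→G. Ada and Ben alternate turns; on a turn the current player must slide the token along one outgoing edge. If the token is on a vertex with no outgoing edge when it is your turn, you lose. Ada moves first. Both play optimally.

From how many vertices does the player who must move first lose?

Classify positions by backward induction: terminal positions (no move available) are L. From any other position, the mover wins iff some move reaches an L.
Every edge goes from a vertex to one that appears earlier in the order B, D, F, E, G, A, I, J, H, C, so processing vertices in that order labels each vertex after all of its successors.
B: no outgoing edge → L
D: no outgoing edge → L
F: W (go to D, an L position)
E: W (go to D, an L position)
G: W (go to D, an L position)
A: W (go to D, an L position)
I: W (go to D, an L position)
J: W (go to D, an L position)
H: W (go to D, an L position)
C: W (go to D, an L position)
The L vertices are B, D; that is 2 in all.

2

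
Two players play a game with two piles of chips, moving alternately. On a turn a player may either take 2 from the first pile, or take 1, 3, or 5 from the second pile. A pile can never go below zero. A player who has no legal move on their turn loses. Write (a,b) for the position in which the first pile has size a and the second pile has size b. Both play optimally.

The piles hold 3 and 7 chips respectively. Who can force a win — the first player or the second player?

Positions with no move are L. A position that does have a move is losing for the player to move precisely when every available move leads to a winning position for the opponent. Fill in the labels:
No move ever increases a pile, so every position that can arise here has a ≤ 3 and b ≤ 7; it is enough to label the cells with 0 ≤ a ≤ 3 and 0 ≤ b ≤ 7.
Every move lowers a or b (never raises either), so fill the grid row by row in increasing a, and left to right within a row: each cell's successors are then already labelled.
      b=0  b=1  b=2  b=3  b=4  b=5  b=6  b=7
a=0:    L    W    L    W    L    W    L    W
a=1:    L    W    L    W    L    W    L    W
a=2:    W    L    W    L    W    L    W    L
a=3:    W    L    W    L    W    L    W    L
Cells with no legal move (terminal, hence L): (0,0), (1,0).
The remaining L cells, each justified by listing all of its moves:
(0,2): only reaches (0,1)(W), which is W → L
(0,4): only reaches (0,3)(W), (0,1)(W), all W → L
(0,6): only reaches (0,5)(W), (0,3)(W), (0,1)(W), all W → L
(1,2): only reaches (1,1)(W), which is W → L
(1,4): only reaches (1,3)(W), (1,1)(W), all W → L
(1,6): only reaches (1,5)(W), (1,3)(W), (1,1)(W), all W → L
(2,1): only reaches (0,1)(W), (2,0)(W), all W → L
(2,3): only reaches (0,3)(W), (2,2)(W), (2,0)(W), all W → L
(2,5): only reaches (0,5)(W), (2,4)(W), (2,2)(W), (2,0)(W), all W → L
(2,7): only reaches (0,7)(W), (2,6)(W), (2,4)(W), (2,2)(W), all W → L
(3,1): only reaches (1,1)(W), (3,0)(W), all W → L
(3,3): only reaches (1,3)(W), (3,2)(W), (3,0)(W), all W → L
(3,5): only reaches (1,5)(W), (3,4)(W), (3,2)(W), (3,0)(W), all W → L
(3,7): only reaches (1,7)(W), (3,6)(W), (3,4)(W), (3,2)(W), all W → L
Every other cell has at least one move into one of the L cells above, so it is W.
The starting position (3,7) is L: whatever the player to move does, the opponent receives a W position.

The second player wins.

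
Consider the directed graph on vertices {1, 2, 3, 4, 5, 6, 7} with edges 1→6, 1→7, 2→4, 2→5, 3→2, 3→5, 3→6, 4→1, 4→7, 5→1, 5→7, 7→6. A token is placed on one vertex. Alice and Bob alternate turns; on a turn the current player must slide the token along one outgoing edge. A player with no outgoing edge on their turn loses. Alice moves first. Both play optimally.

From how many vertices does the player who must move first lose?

Classify positions by backward induction: terminal positions (no move available) are L. From any other position, the mover wins iff some move reaches an L.
Every edge goes from a vertex to one that appears earlier in the order 6, 7, 1, 5, 4, 2, 3, so processing vertices in that order labels each vertex after all of its successors.
6: no outgoing edge → L
7: →6(L), so W
1: →6(L), so W
5: →1(W), 7(W) — all W, so L
4: →1(W), 7(W) — all W, so L
2: →4(L), so W
3: →5(L), so W
The L vertices are 4, 5, 6; that is 3 in all.

3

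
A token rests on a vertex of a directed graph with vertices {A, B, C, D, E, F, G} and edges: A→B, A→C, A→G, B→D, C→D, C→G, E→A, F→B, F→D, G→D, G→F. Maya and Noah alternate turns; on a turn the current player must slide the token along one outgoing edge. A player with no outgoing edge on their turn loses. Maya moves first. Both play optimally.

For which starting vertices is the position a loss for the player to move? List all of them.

Compute win/loss labels from the base case upward. A position with no move is L. Any other position is W if it can reach an L in one move, else L.
Every edge goes from a vertex to one that appears earlier in the order D, B, F, G, C, A, E, so processing vertices in that order labels each vertex after all of its successors.
D: no outgoing edge → L
B: reaches L-position D → W
F: reaches L-position D → W
G: reaches L-position D → W
C: reaches L-position D → W
A: only reaches C(W), G(W), B(W), all W → L
E: reaches L-position A → W
Reading off the rows marked L gives the requested list; there are 2 such vertices.

A, D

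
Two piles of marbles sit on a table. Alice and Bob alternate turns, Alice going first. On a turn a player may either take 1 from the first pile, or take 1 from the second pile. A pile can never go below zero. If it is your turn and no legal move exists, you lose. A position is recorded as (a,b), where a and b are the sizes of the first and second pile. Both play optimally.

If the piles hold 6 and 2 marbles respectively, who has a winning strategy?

Positions with no move are L. A position that does have a move is losing for the player to move precisely when every available move leads to a winning position for the opponent. Fill in the labels:
No move ever increases a pile, so every position that can arise here has a ≤ 6 and b ≤ 2; it is enough to label the cells with 0 ≤ a ≤ 6 and 0 ≤ b ≤ 2.
Every move lowers a or b (never raises either), so fill the grid row by row in increasing a, and left to right within a row: each cell's successors are then already labelled.
      b=0  b=1  b=2
a=0:    L    W    L
a=1:    W    L    W
a=2:    L    W    L
a=3:    W    L    W
a=4:    L    W    L
a=5:    W    L    W
a=6:    L    W    L
Cells with no legal move (terminal, hence L): (0,0).
The remaining L cells, each justified by listing all of its moves:
(0,2): only reaches (0,1)(W), which is W → L
(1,1): only reaches (0,1)(W), (1,0)(W), all W → L
(2,0): only reaches (1,0)(W), which is W → L
(2,2): only reaches (1,2)(W), (2,1)(W), all W → L
(3,1): only reaches (2,1)(W), (3,0)(W), all W → L
(4,0): only reaches (3,0)(W), which is W → L
(4,2): only reaches (3,2)(W), (4,1)(W), all W → L
(5,1): only reaches (4,1)(W), (5,0)(W), all W → L
(6,0): only reaches (5,0)(W), which is W → L
(6,2): only reaches (5,2)(W), (6,1)(W), all W → L
Every other cell has at least one move into one of the L cells above, so it is W.
The starting position (6,2) is L: whatever Alice does, the opponent receives a W position.

Bob wins.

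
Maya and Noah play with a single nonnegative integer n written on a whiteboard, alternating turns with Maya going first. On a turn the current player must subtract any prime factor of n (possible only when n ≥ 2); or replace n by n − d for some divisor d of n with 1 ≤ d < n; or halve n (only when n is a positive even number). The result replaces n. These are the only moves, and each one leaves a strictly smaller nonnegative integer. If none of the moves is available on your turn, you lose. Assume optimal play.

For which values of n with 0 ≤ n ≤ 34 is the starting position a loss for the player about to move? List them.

0, 1, 4, 9, 14, 20, 26, 32

Work bottom-up. With no move the player to move loses. Otherwise the position is W if at least one move leads to an L position for the opponent, and L if every move leads to a W.
n=0: no move → L
n=1: no move → L
n=2: →0(L), so W
n=3: →0(L), so W
n=4: →2(W), 3(W) — all W, so L
n=5: →0(L), so W
n=6: →4(L), so W
n=7: →0(L), so W
n=8: →4(L), so W
n=9: →6(W), 8(W) — all W, so L
n=10: →9(L), so W
n=11: →0(L), so W
n=12: →9(L), so W
n=13: →0(L), so W
n=14: →7(W), 12(W), 13(W) — all W, so L
n=15: →14(L), so W
n=16: →14(L), so W
n=17: →0(L), so W
n=18: →9(L), so W
n=19: →0(L), so W
n=20: →10(W), 15(W), 16(W), 18(W), 19(W) — all W, so L
n=21: →14(L), so W
n=22: →20(L), so W
n=23: →0(L), so W
n=24: →20(L), so W
n=25: →20(L), so W
n=26: →13(W), 24(W), 25(W) — all W, so L
n=27: →26(L), so W
n=28: →14(L), so W
n=29: →0(L), so W
n=30: →20(L), so W
n=31: →0(L), so W
n=32: →16(W), 24(W), 28(W), 30(W), 31(W) — all W, so L
n=33: →32(L), so W
n=34: →32(L), so W
Reading off the rows marked L gives the requested list; there are 8 such values of n.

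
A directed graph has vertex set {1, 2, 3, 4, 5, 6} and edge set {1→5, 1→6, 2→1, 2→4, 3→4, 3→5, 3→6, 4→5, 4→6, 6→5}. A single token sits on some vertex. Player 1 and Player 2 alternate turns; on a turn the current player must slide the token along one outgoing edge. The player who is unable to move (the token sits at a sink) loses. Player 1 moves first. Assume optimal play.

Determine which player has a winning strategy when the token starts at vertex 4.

Use the standard recursion: the mover loses at a terminal position; elsewhere, the mover wins exactly when some move hands the opponent an L position.
Every edge goes from a vertex to one that appears earlier in the order 5, 6, 4, 1, 2, 3, so processing vertices in that order labels each vertex after all of its successors.
5: no outgoing edge → L
6: →5(L), so W
4: →5(L), so W
1: →5(L), so W
2: →1(W), 4(W) — all W, so L
3: →5(L), so W
The starting position 4 is W: Player 1 should move to 5, handing over an L position.

Player 1 wins.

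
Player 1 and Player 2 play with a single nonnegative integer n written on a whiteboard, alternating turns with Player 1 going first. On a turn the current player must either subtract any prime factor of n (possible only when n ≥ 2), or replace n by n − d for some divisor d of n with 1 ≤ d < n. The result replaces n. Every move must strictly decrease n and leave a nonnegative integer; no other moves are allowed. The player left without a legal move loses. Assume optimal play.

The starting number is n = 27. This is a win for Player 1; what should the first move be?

Move to 26.

Work bottom-up. With no move the player to move loses. Otherwise the position is W if at least one move leads to an L position for the opponent, and L if every move leads to a W.
n=0: no move → L
n=1: no move → L
n=2: can move to 0, which is L ⇒ W
n=3: can move to 0, which is L ⇒ W
n=4: moves to 2(W), 3(W); every one is W ⇒ L
n=5: can move to 0, which is L ⇒ W
n=6: can move to 4, which is L ⇒ W
n=7: can move to 0, which is L ⇒ W
n=8: can move to 4, which is L ⇒ W
n=9: moves to 6(W), 8(W); every one is W ⇒ L
n=10: can move to 9, which is L ⇒ W
n=11: can move to 0, which is L ⇒ W
n=12: can move to 9, which is L ⇒ W
n=13: can move to 0, which is L ⇒ W
n=14: moves to 7(W), 12(W), 13(W); every one is W ⇒ L
n=15: can move to 14, which is L ⇒ W
n=16: can move to 14, which is L ⇒ W
n=17: can move to 0, which is L ⇒ W
n=18: can move to 9, which is L ⇒ W
n=19: can move to 0, which is L ⇒ W
n=20: moves to 10(W), 15(W), 16(W), 18(W), 19(W); every one is W ⇒ L
n=21: can move to 14, which is L ⇒ W
n=22: can move to 20, which is L ⇒ W
n=23: can move to 0, which is L ⇒ W
n=24: can move to 20, which is L ⇒ W
n=25: can move to 20, which is L ⇒ W
n=26: moves to 13(W), 24(W), 25(W); every one is W ⇒ L
n=27: can move to 26, which is L ⇒ W
From 27, the L positions reachable in one move are: 26.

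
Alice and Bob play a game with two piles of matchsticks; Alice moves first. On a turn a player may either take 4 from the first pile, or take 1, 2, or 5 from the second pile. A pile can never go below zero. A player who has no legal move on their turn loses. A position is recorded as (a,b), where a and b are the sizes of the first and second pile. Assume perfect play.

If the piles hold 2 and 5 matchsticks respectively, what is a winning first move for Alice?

Move to (2,3).

Build the W/L table. Terminal = L. A non-terminal position is W if it has a move to some L; otherwise it is L.
No move ever increases a pile, so every position that can arise here has a ≤ 2 and b ≤ 5; it is enough to label the cells with 0 ≤ a ≤ 2 and 0 ≤ b ≤ 5.
Every move lowers a or b (never raises either), so fill the grid row by row in increasing a, and left to right within a row: each cell's successors are then already labelled.
      b=0  b=1  b=2  b=3  b=4  b=5
a=0:    L    W    W    L    W    W
a=1:    L    W    W    L    W    W
a=2:    L    W    W    L    W    W
Cells with no legal move (terminal, hence L): (0,0), (1,0), (2,0).
The remaining L cells, each justified by listing all of its moves:
(0,3): L (options (0,2)(W), (0,1)(W) are all W)
(1,3): L (options (1,2)(W), (1,1)(W) are all W)
(2,3): L (options (2,2)(W), (2,1)(W) are all W)
Every other cell has at least one move into one of the L cells above, so it is W.
From (2,5), the L positions reachable in one move are: (2,3), (2,0). Any move reaching one of these is winning.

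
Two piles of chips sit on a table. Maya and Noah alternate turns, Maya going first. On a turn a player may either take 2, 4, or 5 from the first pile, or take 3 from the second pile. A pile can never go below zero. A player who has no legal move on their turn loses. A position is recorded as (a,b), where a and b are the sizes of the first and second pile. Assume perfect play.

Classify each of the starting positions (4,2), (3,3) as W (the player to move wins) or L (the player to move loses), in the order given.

Label each position W (a win for the player to move) or L (a loss). A position with no legal move is L; any other position is W exactly when some move reaches an L, and L when every move reaches a W.
No move ever increases a pile, so every position that can arise here has a ≤ 4 and b ≤ 3; it is enough to label the cells with 0 ≤ a ≤ 4 and 0 ≤ b ≤ 3.
Every move lowers a or b (never raises either), so fill the grid row by row in increasing a, and left to right within a row: each cell's successors are then already labelled.
      b=0  b=1  b=2  b=3
a=0:    L    L    L    W
a=1:    L    L    L    W
a=2:    W    W    W    L
a=3:    W    W    W    L
a=4:    W    W    W    W
Cells with no legal move (terminal, hence L): (0,0), (0,1), (0,2), (1,0), (1,1), (1,2).
The remaining L cells, each justified by listing all of its moves:
(2,3): moves to (0,3)(W), (2,0)(W); every one is W ⇒ L
(3,3): moves to (1,3)(W), (3,0)(W); every one is W ⇒ L
Every other cell has at least one move into one of the L cells above, so it is W.
(4,2): the move to (0,2) reaches an L cell, so W
(3,3): one of the L cells justified above, so L

(4,2): W, (3,3): L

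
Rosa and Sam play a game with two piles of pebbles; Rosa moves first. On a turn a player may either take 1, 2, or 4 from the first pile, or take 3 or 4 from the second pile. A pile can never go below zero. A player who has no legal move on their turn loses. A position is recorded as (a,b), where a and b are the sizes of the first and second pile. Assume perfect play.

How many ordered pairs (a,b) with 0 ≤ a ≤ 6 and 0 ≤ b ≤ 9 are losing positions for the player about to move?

26

Work bottom-up. With no move the player to move loses. Otherwise the position is W if at least one move leads to an L position for the opponent, and L if every move leads to a W.
Every move lowers a or b (never raises either), so fill the grid row by row in increasing a, and left to right within a row: each cell's successors are then already labelled.
      b=0  b=1  b=2  b=3  b=4  b=5  b=6  b=7  b=8  b=9
a=0:    L    L    L    W    W    W    W    L    L    L
a=1:    W    W    W    L    L    L    W    W    W    W
a=2:    W    W    W    W    W    W    L    W    W    W
a=3:    L    L    L    W    W    W    W    L    L    L
a=4:    W    W    W    L    L    L    W    W    W    W
a=5:    W    W    W    W    W    W    L    W    W    W
a=6:    L    L    L    W    W    W    W    L    L    L
Cells with no legal move (terminal, hence L): (0,0), (0,1), (0,2).
The remaining L cells, each justified by listing all of its moves:
(0,7): only reaches (0,4)(W), (0,3)(W), all W → L
(0,8): only reaches (0,5)(W), (0,4)(W), all W → L
(0,9): only reaches (0,6)(W), (0,5)(W), all W → L
(1,3): only reaches (0,3)(W), (1,0)(W), all W → L
(1,4): only reaches (0,4)(W), (1,1)(W), (1,0)(W), all W → L
(1,5): only reaches (0,5)(W), (1,2)(W), (1,1)(W), all W → L
(2,6): only reaches (1,6)(W), (0,6)(W), (2,3)(W), (2,2)(W), all W → L
(3,0): only reaches (2,0)(W), (1,0)(W), all W → L
(3,1): only reaches (2,1)(W), (1,1)(W), all W → L
(3,2): only reaches (2,2)(W), (1,2)(W), all W → L
(3,7): only reaches (2,7)(W), (1,7)(W), (3,4)(W), (3,3)(W), all W → L
(3,8): only reaches (2,8)(W), (1,8)(W), (3,5)(W), (3,4)(W), all W → L
(3,9): only reaches (2,9)(W), (1,9)(W), (3,6)(W), (3,5)(W), all W → L
(4,3): only reaches (3,3)(W), (2,3)(W), (0,3)(W), (4,0)(W), all W → L
(4,4): only reaches (3,4)(W), (2,4)(W), (0,4)(W), (4,1)(W), (4,0)(W), all W → L
(4,5): only reaches (3,5)(W), (2,5)(W), (0,5)(W), (4,2)(W), (4,1)(W), all W → L
(5,6): only reaches (4,6)(W), (3,6)(W), (1,6)(W), (5,3)(W), (5,2)(W), all W → L
(6,0): only reaches (5,0)(W), (4,0)(W), (2,0)(W), all W → L
(6,1): only reaches (5,1)(W), (4,1)(W), (2,1)(W), all W → L
(6,2): only reaches (5,2)(W), (4,2)(W), (2,2)(W), all W → L
(6,7): only reaches (5,7)(W), (4,7)(W), (2,7)(W), (6,4)(W), (6,3)(W), all W → L
(6,8): only reaches (5,8)(W), (4,8)(W), (2,8)(W), (6,5)(W), (6,4)(W), all W → L
(6,9): only reaches (5,9)(W), (4,9)(W), (2,9)(W), (6,6)(W), (6,5)(W), all W → L
Every other cell has at least one move into one of the L cells above, so it is W.
L cells per row: a=0: 6, a=1: 3, a=2: 1, a=3: 6, a=4: 3, a=5: 1, a=6: 6; total 26.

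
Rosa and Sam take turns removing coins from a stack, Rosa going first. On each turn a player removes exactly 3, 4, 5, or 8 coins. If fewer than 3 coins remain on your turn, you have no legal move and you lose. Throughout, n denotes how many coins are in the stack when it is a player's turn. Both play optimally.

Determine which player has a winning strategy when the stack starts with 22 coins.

Label each position W (a win for the player to move) or L (a loss). A position with no legal move is L; any other position is W exactly when some move reaches an L, and L when every move reaches a W.
n=0: no move → L
n=1: no move → L
n=2: no move → L
n=3: W (go to 0, an L position)
n=4: W (go to 1, an L position)
n=5: W (go to 2, an L position)
n=6: W (go to 2, an L position)
n=7: W (go to 2, an L position)
n=8: W (go to 0, an L position)
n=9: W (go to 1, an L position)
n=10: W (go to 2, an L position)
n=11: L (options 8(W), 7(W), 6(W), 3(W) are all W)
n=12: L (options 9(W), 8(W), 7(W), 4(W) are all W)
n=13: L (options 10(W), 9(W), 8(W), 5(W) are all W)
n=14: W (go to 11, an L position)
n=15: W (go to 12, an L position)
n=16: W (go to 13, an L position)
n=17: W (go to 13, an L position)
n=18: W (go to 13, an L position)
n=19: W (go to 11, an L position)
n=20: W (go to 12, an L position)
n=21: W (go to 13, an L position)
n=22: L (options 19(W), 18(W), 17(W), 14(W) are all W)
Every move from 22 reaches a W position, so the mover loses.

Sam wins.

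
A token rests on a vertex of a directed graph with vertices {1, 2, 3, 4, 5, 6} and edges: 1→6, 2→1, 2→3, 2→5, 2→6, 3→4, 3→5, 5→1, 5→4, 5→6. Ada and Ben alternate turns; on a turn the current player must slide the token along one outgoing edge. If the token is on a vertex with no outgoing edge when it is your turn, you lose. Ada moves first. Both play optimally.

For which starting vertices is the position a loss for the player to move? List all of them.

Label each position W (a win for the player to move) or L (a loss). A position with no legal move is L; any other position is W exactly when some move reaches an L, and L when every move reaches a W.
Every edge goes from a vertex to one that appears earlier in the order 4, 6, 1, 5, 3, 2, so processing vertices in that order labels each vertex after all of its successors.
4: no outgoing edge → L
6: no outgoing edge → L
1: reaches L-position 6 → W
5: reaches L-position 6 → W
3: reaches L-position 4 → W
2: reaches L-position 6 → W
Reading off the rows marked L gives the requested list; there are 2 such vertices.

4, 6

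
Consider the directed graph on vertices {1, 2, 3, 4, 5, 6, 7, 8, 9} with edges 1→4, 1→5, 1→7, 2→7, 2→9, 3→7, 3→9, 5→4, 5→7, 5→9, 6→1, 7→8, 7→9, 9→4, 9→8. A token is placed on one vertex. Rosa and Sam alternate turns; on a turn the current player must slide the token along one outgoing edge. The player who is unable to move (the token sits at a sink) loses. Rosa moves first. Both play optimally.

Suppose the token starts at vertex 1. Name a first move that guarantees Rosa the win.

Move to 4.

Work bottom-up. With no move the player to move loses. Otherwise the position is W if at least one move leads to an L position for the opponent, and L if every move leads to a W.
Every edge goes from a vertex to one that appears earlier in the order 4, 8, 9, 7, 5, 1, 6, 2, 3, so processing vertices in that order labels each vertex after all of its successors.
4: no outgoing edge → L
8: no outgoing edge → L
9: can move to 8, which is L ⇒ W
7: can move to 8, which is L ⇒ W
5: can move to 4, which is L ⇒ W
1: can move to 4, which is L ⇒ W
6: the only move is to 1(W), a W ⇒ L
2: moves to 7(W), 9(W); every one is W ⇒ L
3: moves to 7(W), 9(W); every one is W ⇒ L
From 1, the L positions reachable in one move are: 4.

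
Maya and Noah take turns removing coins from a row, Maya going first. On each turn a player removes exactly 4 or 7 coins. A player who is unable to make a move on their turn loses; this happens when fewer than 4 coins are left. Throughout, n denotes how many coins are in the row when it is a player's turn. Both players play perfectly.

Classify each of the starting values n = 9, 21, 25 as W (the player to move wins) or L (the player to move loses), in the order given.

Classify positions by backward induction: terminal positions (no move available) are L. From any other position, the mover wins iff some move reaches an L.
n=0: no move → L
n=1: no move → L
n=2: no move → L
n=3: no move → L
n=4: →0(L), so W
n=5: →1(L), so W
n=6: →2(L), so W
n=7: →3(L), so W
n=8: →1(L), so W
n=9: →2(L), so W
n=10: →3(L), so W
n=11: →7(W), 4(W) — all W, so L
n=12: →8(W), 5(W) — all W, so L
n=13: →9(W), 6(W) — all W, so L
n=14: →10(W), 7(W) — all W, so L
n=15: →11(L), so W
n=16: →12(L), so W
n=17: →13(L), so W
n=18: →14(L), so W
n=19: →12(L), so W
n=20: →13(L), so W
n=21: →14(L), so W
n=22: →18(W), 15(W) — all W, so L
n=23: →19(W), 16(W) — all W, so L
n=24: →20(W), 17(W) — all W, so L
n=25: →21(W), 18(W) — all W, so L

9: W, 21: W, 25: L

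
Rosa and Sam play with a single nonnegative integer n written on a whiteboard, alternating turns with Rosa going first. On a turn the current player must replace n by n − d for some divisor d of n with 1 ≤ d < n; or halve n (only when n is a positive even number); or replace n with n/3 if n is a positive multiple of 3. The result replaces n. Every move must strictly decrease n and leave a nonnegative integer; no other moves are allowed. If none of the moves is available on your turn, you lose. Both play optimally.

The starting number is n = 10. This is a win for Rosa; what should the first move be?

Label each position W (a win for the player to move) or L (a loss). A position with no legal move is L; any other position is W exactly when some move reaches an L, and L when every move reaches a W.
n=0: no move → L
n=1: no move → L
n=2: W (go to 1, an L position)
n=3: W (go to 1, an L position)
n=4: L (options 2(W), 3(W) are all W)
n=5: W (go to 4, an L position)
n=6: W (go to 4, an L position)
n=7: L (sole option 6(W) is W)
n=8: W (go to 4, an L position)
n=9: L (options 3(W), 6(W), 8(W) are all W)
n=10: W (go to 9, an L position)
From 10, the L positions reachable in one move are: 9.

Move to 9.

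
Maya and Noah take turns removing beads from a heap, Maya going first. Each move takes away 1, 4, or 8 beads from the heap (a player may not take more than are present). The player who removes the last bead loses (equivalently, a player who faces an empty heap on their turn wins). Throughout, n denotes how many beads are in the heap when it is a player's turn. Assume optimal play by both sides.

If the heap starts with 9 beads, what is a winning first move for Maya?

Remove 1, leaving 8.

Build the W/L table. Terminal = W. A non-terminal position is W if it has a move to some L; otherwise it is L.
n=0: no move; the opponent has just taken the last bead and therefore loses → W
n=1: the only move is to 0(W), a W ⇒ L
n=2: can move to 1, which is L ⇒ W
n=3: the only move is to 2(W), a W ⇒ L
n=4: can move to 3, which is L ⇒ W
n=5: can move to 1, which is L ⇒ W
n=6: moves to 5(W), 2(W); every one is W ⇒ L
n=7: can move to 6, which is L ⇒ W
n=8: moves to 7(W), 4(W), 0(W); every one is W ⇒ L
n=9: can move to 8, which is L ⇒ W
From 9, the L positions reachable in one move are: 8, 1. Any move reaching one of these is winning.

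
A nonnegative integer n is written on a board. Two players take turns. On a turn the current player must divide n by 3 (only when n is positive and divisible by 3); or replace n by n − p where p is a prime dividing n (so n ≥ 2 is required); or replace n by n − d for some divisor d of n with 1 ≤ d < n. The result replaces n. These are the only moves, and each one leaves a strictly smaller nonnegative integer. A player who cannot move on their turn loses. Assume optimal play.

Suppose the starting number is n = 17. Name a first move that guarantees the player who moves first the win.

Move to 0.

Work bottom-up. With no move the player to move loses. Otherwise the position is W if at least one move leads to an L position for the opponent, and L if every move leads to a W.
n=0: no move → L
n=1: no move → L
n=2: reaches L-position 0 → W
n=3: reaches L-position 0 → W
n=4: only reaches 2(W), 3(W), all W → L
n=5: reaches L-position 0 → W
n=6: reaches L-position 4 → W
n=7: reaches L-position 0 → W
n=8: reaches L-position 4 → W
n=9: only reaches 3(W), 6(W), 8(W), all W → L
n=10: reaches L-position 9 → W
n=11: reaches L-position 0 → W
n=12: reaches L-position 4 → W
n=13: reaches L-position 0 → W
n=14: only reaches 7(W), 12(W), 13(W), all W → L
n=15: reaches L-position 14 → W
n=16: reaches L-position 14 → W
n=17: reaches L-position 0 → W
From 17, the L positions reachable in one move are: 0.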